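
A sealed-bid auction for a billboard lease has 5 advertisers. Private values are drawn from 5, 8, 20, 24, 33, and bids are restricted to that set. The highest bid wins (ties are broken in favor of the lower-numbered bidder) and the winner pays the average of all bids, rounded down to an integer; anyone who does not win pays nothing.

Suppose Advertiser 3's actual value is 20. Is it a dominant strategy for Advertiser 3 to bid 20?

Consider the case where Advertiser 1 bids 5, Advertiser 2 bids 5, Advertiser 4 bids 5 and Advertiser 5 bids 5.
Truthful bid 20: wins, pays 8, utility 20 - 8 = 12.
Bid 8 instead: wins, pays 5, utility 20 - 5 = 15.
Since 15 > 12, bidding 8 is strictly better here, so truthful bidding is not dominant.

No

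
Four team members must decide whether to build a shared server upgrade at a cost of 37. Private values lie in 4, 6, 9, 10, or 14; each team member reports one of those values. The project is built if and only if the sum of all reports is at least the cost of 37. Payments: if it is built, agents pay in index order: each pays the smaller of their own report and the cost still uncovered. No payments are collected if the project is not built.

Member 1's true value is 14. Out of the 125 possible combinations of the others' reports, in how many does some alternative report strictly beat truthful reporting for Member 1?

57

Others report (4, 9, 14): truth gives 0; report 10 gives 4 > 0. Violating.
Others report (4, 10, 14): truth gives 0; report 9 gives 5 > 0. Violating.
Others report (4, 14, 9): truth gives 0; report 10 gives 4 > 0. Violating.
Others report (4, 14, 10): truth gives 0; report 9 gives 5 > 0. Violating.
Others report (4, 4, 4): truth gives 0; no alternative beats it.
Others report (4, 4, 6): truth gives 0; no alternative beats it.
(Checking all 125 profiles: 57 have a profitable deviation, 68 do not.)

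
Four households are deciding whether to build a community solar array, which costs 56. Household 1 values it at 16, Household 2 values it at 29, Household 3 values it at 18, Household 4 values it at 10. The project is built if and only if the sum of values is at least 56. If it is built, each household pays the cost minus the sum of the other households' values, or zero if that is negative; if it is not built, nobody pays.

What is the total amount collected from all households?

13

Total value 73 ≥ cost 56, so it is built.
Household 1: others sum to 57; max(0, 56 - 57) = 0.
Household 2: others sum to 44; max(0, 56 - 44) = 12.
Household 3: others sum to 55; max(0, 56 - 55) = 1.
Household 4: others sum to 63; max(0, 56 - 63) = 0.
Total collected = 0 + 12 + 1 + 0 = 13.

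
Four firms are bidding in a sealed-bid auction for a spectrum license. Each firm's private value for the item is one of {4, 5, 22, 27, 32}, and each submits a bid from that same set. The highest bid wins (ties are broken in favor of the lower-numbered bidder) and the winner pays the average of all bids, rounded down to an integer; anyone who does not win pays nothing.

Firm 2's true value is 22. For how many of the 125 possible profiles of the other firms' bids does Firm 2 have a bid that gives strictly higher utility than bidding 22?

46

Others bid (4, 4, 4): truth gives 14; bid 5 gives 18 > 14. Violating.
Others bid (4, 4, 5): truth gives 14; bid 5 gives 18 > 14. Violating.
Others bid (4, 4, 27): truth gives 0; bid 27 gives 7 > 0. Violating.
Others bid (4, 4, 32): truth gives 0; bid 32 gives 4 > 0. Violating.
Others bid (4, 4, 22): truth gives 9; no alternative beats it.
Others bid (4, 5, 22): truth gives 9; no alternative beats it.
(Checking all 125 profiles: 46 have a profitable deviation, 79 do not.)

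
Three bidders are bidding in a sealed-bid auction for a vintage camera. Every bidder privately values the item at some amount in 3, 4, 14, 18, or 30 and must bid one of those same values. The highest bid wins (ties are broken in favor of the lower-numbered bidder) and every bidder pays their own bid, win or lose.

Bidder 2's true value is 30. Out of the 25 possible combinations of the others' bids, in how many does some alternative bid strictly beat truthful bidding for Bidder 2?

Others bid (3, 3): truth gives 0; bid 4 gives 26 > 0. Violating.
Others bid (3, 4): truth gives 0; bid 4 gives 26 > 0. Violating.
Others bid (3, 14): truth gives 0; bid 14 gives 16 > 0. Violating.
Others bid (3, 18): truth gives 0; bid 18 gives 12 > 0. Violating.
Others bid (3, 30): truth gives 0; no alternative beats it.
Others bid (4, 30): truth gives 0; no alternative beats it.
(Checking all 25 profiles: 17 have a profitable deviation, 8 do not.)

17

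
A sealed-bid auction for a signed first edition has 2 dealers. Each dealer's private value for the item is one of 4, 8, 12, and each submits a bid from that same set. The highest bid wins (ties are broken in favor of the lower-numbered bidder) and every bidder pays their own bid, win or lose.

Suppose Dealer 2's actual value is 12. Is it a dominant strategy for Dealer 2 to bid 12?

No

Consider the case where Dealer 1 bids 4.
Truthful bid 12: wins, pays 12, utility 12 - 12 = 0.
Bid 8 instead: wins, pays 8, utility 12 - 8 = 4.
Since 4 > 0, bidding 8 is strictly better here, so truthful bidding is not dominant.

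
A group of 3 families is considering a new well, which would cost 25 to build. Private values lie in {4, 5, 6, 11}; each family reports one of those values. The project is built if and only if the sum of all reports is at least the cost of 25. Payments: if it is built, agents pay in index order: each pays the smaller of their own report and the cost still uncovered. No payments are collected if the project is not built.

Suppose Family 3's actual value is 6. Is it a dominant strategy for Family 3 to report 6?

Yes

Check each profile of the others' reports and compare truth against every alternative report.
Others report (11, 11): truth gives 3, best alternative gives 3.
Others report (4, 4): truth gives 0, best alternative gives 0.
Others report (4, 5): truth gives 0, best alternative gives 0.
Others report (4, 6): truth gives 0, best alternative gives 0.
Others report (4, 11): truth gives 0, best alternative gives 0.
Others report (5, 4): truth gives 0, best alternative gives 0.
(Remaining 10 profiles checked similarly; truth is weakly best in each.)
In every case the truthful report is at least as good as any alternative, so it is a dominant strategy.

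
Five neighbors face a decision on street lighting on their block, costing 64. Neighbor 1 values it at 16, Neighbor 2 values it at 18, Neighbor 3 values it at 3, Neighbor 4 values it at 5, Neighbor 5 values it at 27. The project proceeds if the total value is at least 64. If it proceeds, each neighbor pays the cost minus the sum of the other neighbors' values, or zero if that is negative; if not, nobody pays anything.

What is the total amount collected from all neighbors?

46

Total value 69 ≥ cost 64, so it is built.
Neighbor 1: others sum to 53; max(0, 64 - 53) = 11.
Neighbor 2: others sum to 51; max(0, 64 - 51) = 13.
Neighbor 3: others sum to 66; max(0, 64 - 66) = 0.
Neighbor 4: others sum to 64; max(0, 64 - 64) = 0.
Neighbor 5: others sum to 42; max(0, 64 - 42) = 22.
Total collected = 11 + 13 + 0 + 0 + 22 = 46.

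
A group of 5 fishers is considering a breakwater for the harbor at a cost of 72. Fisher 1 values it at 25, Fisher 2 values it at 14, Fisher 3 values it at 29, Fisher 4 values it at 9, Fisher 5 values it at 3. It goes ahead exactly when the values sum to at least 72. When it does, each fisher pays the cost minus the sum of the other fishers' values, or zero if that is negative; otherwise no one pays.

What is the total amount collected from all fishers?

Total value 80 ≥ cost 72, so it is built.
Fisher 1: others sum to 55; max(0, 72 - 55) = 17.
Fisher 2: others sum to 66; max(0, 72 - 66) = 6.
Fisher 3: others sum to 51; max(0, 72 - 51) = 21.
Fisher 4: others sum to 71; max(0, 72 - 71) = 1.
Fisher 5: others sum to 77; max(0, 72 - 77) = 0.
Total collected = 17 + 6 + 21 + 1 + 0 = 45.

45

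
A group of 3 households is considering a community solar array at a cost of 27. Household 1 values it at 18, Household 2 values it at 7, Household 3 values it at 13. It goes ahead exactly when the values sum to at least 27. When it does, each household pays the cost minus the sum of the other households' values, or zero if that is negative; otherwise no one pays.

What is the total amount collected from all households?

9

Total value 38 ≥ cost 27, so it is built.
Household 1: others sum to 20; max(0, 27 - 20) = 7.
Household 2: others sum to 31; max(0, 27 - 31) = 0.
Household 3: others sum to 25; max(0, 27 - 25) = 2.
Total collected = 7 + 0 + 2 = 9.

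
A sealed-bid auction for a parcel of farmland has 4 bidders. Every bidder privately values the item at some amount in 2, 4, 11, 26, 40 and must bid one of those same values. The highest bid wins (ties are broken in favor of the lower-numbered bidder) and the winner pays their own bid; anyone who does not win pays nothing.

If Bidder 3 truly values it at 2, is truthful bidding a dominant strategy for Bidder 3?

Yes

Check each profile of the others' bids and compare truth against every alternative bid.
Others bid (2, 2, 2): truth gives 0, best alternative gives -2.
Others bid (2, 2, 4): truth gives 0, best alternative gives -2.
Others bid (2, 2, 11): truth gives 0, best alternative gives 0.
Others bid (2, 2, 26): truth gives 0, best alternative gives 0.
Others bid (2, 2, 40): truth gives 0, best alternative gives 0.
Others bid (2, 4, 2): truth gives 0, best alternative gives 0.
(Remaining 119 profiles checked similarly; truth is weakly best in each.)
In every case the truthful bid is at least as good as any alternative, so it is a dominant strategy.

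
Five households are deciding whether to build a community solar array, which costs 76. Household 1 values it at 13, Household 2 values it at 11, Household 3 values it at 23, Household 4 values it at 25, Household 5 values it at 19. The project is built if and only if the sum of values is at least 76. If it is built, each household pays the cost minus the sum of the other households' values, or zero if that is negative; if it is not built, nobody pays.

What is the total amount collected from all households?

Total value 91 ≥ cost 76, so it is built.
Household 1: others sum to 78; max(0, 76 - 78) = 0.
Household 2: others sum to 80; max(0, 76 - 80) = 0.
Household 3: others sum to 68; max(0, 76 - 68) = 8.
Household 4: others sum to 66; max(0, 76 - 66) = 10.
Household 5: others sum to 72; max(0, 76 - 72) = 4.
Total collected = 0 + 0 + 8 + 10 + 4 = 22.

22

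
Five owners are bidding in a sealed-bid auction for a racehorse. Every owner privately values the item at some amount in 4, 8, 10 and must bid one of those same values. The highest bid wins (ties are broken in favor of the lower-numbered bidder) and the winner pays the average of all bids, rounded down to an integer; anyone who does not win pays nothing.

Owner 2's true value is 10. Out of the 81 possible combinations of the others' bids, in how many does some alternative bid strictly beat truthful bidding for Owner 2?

4

Others bid (4, 4, 4, 4): truth gives 5; bid 8 gives 6 > 5. Violating.
Others bid (4, 4, 4, 8): truth gives 4; bid 8 gives 5 > 4. Violating.
Others bid (4, 4, 8, 4): truth gives 4; bid 8 gives 5 > 4. Violating.
Others bid (4, 8, 4, 4): truth gives 4; bid 8 gives 5 > 4. Violating.
Others bid (4, 4, 4, 10): truth gives 4; no alternative beats it.
Others bid (4, 4, 8, 8): truth gives 4; no alternative beats it.
(Checking all 81 profiles: 4 have a profitable deviation, 77 do not.)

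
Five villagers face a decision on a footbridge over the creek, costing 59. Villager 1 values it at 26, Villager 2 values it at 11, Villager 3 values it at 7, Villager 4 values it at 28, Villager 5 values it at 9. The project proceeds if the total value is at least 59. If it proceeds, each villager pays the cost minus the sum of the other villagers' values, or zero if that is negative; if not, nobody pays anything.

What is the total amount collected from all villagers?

Total value 81 ≥ cost 59, so it is built.
Villager 1: others sum to 55; max(0, 59 - 55) = 4.
Villager 2: others sum to 70; max(0, 59 - 70) = 0.
Villager 3: others sum to 74; max(0, 59 - 74) = 0.
Villager 4: others sum to 53; max(0, 59 - 53) = 6.
Villager 5: others sum to 72; max(0, 59 - 72) = 0.
Total collected = 4 + 0 + 0 + 6 + 0 = 10.

10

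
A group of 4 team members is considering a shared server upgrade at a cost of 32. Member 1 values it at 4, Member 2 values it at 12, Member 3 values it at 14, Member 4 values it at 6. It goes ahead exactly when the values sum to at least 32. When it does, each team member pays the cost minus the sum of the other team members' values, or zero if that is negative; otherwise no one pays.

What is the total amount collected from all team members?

Total value 36 ≥ cost 32, so it is built.
Member 1: others sum to 32; max(0, 32 - 32) = 0.
Member 2: others sum to 24; max(0, 32 - 24) = 8.
Member 3: others sum to 22; max(0, 32 - 22) = 10.
Member 4: others sum to 30; max(0, 32 - 30) = 2.
Total collected = 0 + 8 + 10 + 2 = 20.

20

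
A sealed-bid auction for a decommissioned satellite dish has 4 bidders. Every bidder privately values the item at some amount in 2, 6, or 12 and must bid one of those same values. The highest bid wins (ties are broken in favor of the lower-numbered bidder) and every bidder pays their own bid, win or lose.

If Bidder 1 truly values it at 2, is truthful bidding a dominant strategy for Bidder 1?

Yes

Check each profile of the others' bids and compare truth against every alternative bid.
Others bid (2, 2, 2): truth gives 0, best alternative gives -4.
Others bid (2, 2, 12): truth gives -2, best alternative gives -6.
Others bid (2, 6, 12): truth gives -2, best alternative gives -6.
Others bid (2, 12, 2): truth gives -2, best alternative gives -6.
Others bid (2, 12, 6): truth gives -2, best alternative gives -6.
Others bid (2, 12, 12): truth gives -2, best alternative gives -6.
(Remaining 21 profiles checked similarly; truth is weakly best in each.)
In every case the truthful bid is at least as good as any alternative, so it is a dominant strategy.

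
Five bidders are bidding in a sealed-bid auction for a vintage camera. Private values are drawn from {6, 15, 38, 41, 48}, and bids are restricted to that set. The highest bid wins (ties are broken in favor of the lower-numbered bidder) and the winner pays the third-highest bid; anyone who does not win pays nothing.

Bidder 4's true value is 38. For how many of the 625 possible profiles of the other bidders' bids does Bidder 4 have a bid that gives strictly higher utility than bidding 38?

64

Others bid (6, 6, 6, 41): truth gives 0; bid 41 gives 32 > 0. Violating.
Others bid (6, 6, 6, 48): truth gives 0; bid 48 gives 32 > 0. Violating.
Others bid (6, 6, 15, 41): truth gives 0; bid 41 gives 23 > 0. Violating.
Others bid (6, 6, 15, 48): truth gives 0; bid 48 gives 23 > 0. Violating.
Others bid (6, 6, 6, 6): truth gives 32; no alternative beats it.
Others bid (6, 6, 6, 15): truth gives 32; no alternative beats it.
(Checking all 625 profiles: 64 have a profitable deviation, 561 do not.)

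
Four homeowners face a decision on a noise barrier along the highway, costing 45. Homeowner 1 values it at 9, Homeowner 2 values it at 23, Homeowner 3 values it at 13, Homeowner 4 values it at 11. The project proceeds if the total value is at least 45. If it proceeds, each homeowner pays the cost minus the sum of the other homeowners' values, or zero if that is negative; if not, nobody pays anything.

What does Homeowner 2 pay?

12

Total value 56 ≥ cost 45, so the project is built.
The other homeowners' values sum to 33.
Cost minus that sum is 45 - 33 = 12.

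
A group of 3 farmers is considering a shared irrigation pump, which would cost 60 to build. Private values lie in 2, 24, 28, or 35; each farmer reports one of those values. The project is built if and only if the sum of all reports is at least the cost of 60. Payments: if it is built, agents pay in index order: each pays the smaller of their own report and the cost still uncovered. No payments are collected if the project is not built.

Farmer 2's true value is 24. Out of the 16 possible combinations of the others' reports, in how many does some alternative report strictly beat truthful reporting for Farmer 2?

Others report (24, 35): truth gives 0; report 2 gives 22 > 0. Violating.
Others report (28, 35): truth gives 0; report 2 gives 22 > 0. Violating.
Others report (35, 24): truth gives 0; report 2 gives 22 > 0. Violating.
Others report (35, 28): truth gives 0; report 2 gives 22 > 0. Violating.
Others report (2, 2): truth gives 0; no alternative beats it.
Others report (2, 24): truth gives 0; no alternative beats it.
(Checking all 16 profiles: 5 have a profitable deviation, 11 do not.)

5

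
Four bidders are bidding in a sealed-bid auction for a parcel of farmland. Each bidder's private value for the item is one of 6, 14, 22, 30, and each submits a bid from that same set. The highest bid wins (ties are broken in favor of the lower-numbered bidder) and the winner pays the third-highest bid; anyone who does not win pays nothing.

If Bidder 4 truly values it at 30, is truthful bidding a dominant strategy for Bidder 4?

Check each profile of the others' bids and compare truth against every alternative bid.
Others bid (6, 6, 22): truth gives 24, best alternative gives 0.
Others bid (6, 22, 6): truth gives 24, best alternative gives 0.
Others bid (22, 6, 6): truth gives 24, best alternative gives 0.
Others bid (6, 14, 22): truth gives 16, best alternative gives 0.
Others bid (6, 22, 14): truth gives 16, best alternative gives 0.
Others bid (14, 6, 22): truth gives 16, best alternative gives 0.
(Remaining 58 profiles checked similarly; truth is weakly best in each.)
In every case the truthful bid is at least as good as any alternative, so it is a dominant strategy.

Yes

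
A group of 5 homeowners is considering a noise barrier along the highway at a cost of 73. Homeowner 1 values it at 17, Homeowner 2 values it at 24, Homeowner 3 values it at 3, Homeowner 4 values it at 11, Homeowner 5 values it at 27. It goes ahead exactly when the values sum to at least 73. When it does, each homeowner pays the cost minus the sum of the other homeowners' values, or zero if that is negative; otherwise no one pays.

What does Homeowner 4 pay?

2

Total value 82 ≥ cost 73, so the project is built.
The other homeowners' values sum to 71.
Cost minus that sum is 73 - 71 = 2.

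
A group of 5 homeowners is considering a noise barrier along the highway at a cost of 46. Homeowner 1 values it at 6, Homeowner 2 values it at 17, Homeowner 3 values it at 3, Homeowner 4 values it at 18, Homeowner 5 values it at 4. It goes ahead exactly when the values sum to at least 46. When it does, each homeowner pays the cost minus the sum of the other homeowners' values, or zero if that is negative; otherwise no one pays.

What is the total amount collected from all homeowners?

38

Total value 48 ≥ cost 46, so it is built.
Homeowner 1: others sum to 42; max(0, 46 - 42) = 4.
Homeowner 2: others sum to 31; max(0, 46 - 31) = 15.
Homeowner 3: others sum to 45; max(0, 46 - 45) = 1.
Homeowner 4: others sum to 30; max(0, 46 - 30) = 16.
Homeowner 5: others sum to 44; max(0, 46 - 44) = 2.
Total collected = 4 + 15 + 1 + 16 + 2 = 38.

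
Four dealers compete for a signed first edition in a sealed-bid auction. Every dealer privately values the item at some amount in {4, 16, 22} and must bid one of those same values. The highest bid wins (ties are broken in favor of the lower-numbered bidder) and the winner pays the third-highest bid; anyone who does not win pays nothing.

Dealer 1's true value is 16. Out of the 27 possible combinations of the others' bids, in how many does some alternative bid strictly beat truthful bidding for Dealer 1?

Others bid (4, 4, 22): truth gives 0; bid 22 gives 12 > 0. Violating.
Others bid (4, 22, 4): truth gives 0; bid 22 gives 12 > 0. Violating.
Others bid (22, 4, 4): truth gives 0; bid 22 gives 12 > 0. Violating.
Others bid (4, 4, 4): truth gives 12; no alternative beats it.
Others bid (4, 4, 16): truth gives 12; no alternative beats it.
(Checking all 27 profiles: 3 have a profitable deviation, 24 do not.)

3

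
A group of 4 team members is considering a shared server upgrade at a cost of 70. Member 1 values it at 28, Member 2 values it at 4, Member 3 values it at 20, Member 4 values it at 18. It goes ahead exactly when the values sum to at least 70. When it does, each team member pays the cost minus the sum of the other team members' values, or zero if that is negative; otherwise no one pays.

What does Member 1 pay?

28

Total value 70 ≥ cost 70, so the project is built.
The other team members' values sum to 42.
Cost minus that sum is 70 - 42 = 28.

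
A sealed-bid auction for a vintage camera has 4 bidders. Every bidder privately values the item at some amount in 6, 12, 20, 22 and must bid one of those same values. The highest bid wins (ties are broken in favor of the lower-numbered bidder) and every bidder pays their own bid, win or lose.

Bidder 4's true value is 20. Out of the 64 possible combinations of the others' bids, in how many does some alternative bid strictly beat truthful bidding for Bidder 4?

57

Others bid (6, 6, 6): truth gives 0; bid 12 gives 8 > 0. Violating.
Others bid (6, 6, 20): truth gives -20; bid 22 gives -2 > -20. Violating.
Others bid (6, 6, 22): truth gives -20; bid 6 gives -6 > -20. Violating.
Others bid (6, 12, 20): truth gives -20; bid 22 gives -2 > -20. Violating.
Others bid (6, 6, 12): truth gives 0; no alternative beats it.
Others bid (6, 12, 6): truth gives 0; no alternative beats it.
(Checking all 64 profiles: 57 have a profitable deviation, 7 do not.)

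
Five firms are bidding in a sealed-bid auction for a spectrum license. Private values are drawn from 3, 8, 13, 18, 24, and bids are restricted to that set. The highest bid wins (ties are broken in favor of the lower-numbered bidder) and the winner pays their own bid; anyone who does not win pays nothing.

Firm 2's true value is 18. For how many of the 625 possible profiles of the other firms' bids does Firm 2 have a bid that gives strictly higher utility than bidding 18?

Others bid (3, 3, 3, 3): truth gives 0; bid 8 gives 10 > 0. Violating.
Others bid (3, 3, 3, 8): truth gives 0; bid 8 gives 10 > 0. Violating.
Others bid (3, 3, 3, 13): truth gives 0; bid 13 gives 5 > 0. Violating.
Others bid (3, 3, 8, 3): truth gives 0; bid 8 gives 10 > 0. Violating.
Others bid (3, 3, 3, 18): truth gives 0; no alternative beats it.
Others bid (3, 3, 3, 24): truth gives 0; no alternative beats it.
(Checking all 625 profiles: 54 have a profitable deviation, 571 do not.)

54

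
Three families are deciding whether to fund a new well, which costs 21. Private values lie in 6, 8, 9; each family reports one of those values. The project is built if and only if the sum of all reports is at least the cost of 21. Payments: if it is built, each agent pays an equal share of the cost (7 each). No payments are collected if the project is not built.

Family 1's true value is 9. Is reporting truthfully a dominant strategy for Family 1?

Check each profile of the others' reports and compare truth against every alternative report.
Others report (6, 6): truth gives 2, best alternative gives 0.
Others report (6, 8): truth gives 2, best alternative gives 2.
Others report (6, 9): truth gives 2, best alternative gives 2.
Others report (8, 6): truth gives 2, best alternative gives 2.
Others report (8, 8): truth gives 2, best alternative gives 2.
Others report (8, 9): truth gives 2, best alternative gives 2.
(Remaining 3 profiles checked similarly; truth is weakly best in each.)
In every case the truthful report is at least as good as any alternative, so it is a dominant strategy.

Yes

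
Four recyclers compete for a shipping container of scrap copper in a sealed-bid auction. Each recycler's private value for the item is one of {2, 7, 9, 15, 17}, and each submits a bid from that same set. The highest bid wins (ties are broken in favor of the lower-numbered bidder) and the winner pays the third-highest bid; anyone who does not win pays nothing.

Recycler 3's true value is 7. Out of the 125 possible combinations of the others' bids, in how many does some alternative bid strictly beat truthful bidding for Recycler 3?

Others bid (2, 2, 9): truth gives 0; bid 9 gives 5 > 0. Violating.
Others bid (2, 2, 15): truth gives 0; bid 15 gives 5 > 0. Violating.
Others bid (2, 2, 17): truth gives 0; bid 17 gives 5 > 0. Violating.
Others bid (2, 7, 2): truth gives 0; bid 9 gives 5 > 0. Violating.
Others bid (2, 2, 2): truth gives 5; no alternative beats it.
Others bid (2, 2, 7): truth gives 5; no alternative beats it.
(Checking all 125 profiles: 9 have a profitable deviation, 116 do not.)

9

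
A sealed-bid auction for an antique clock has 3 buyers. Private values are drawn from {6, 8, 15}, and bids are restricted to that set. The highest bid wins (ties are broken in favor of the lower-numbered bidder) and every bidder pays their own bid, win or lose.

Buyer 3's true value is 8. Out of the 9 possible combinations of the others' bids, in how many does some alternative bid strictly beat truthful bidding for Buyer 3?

Others bid (6, 8): truth gives -8; bid 6 gives -6 > -8. Violating.
Others bid (6, 15): truth gives -8; bid 6 gives -6 > -8. Violating.
Others bid (8, 6): truth gives -8; bid 6 gives -6 > -8. Violating.
Others bid (8, 8): truth gives -8; bid 6 gives -6 > -8. Violating.
Others bid (6, 6): truth gives 0; no alternative beats it.
(Checking all 9 profiles: 8 have a profitable deviation, 1 does not.)

8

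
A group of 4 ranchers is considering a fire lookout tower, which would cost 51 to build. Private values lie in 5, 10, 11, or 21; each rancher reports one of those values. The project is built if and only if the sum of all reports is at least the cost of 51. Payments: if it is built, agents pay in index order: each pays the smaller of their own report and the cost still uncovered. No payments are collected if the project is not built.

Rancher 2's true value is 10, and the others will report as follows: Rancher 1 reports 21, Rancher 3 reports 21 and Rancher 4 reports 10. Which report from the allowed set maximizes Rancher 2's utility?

5

Report 5: project built, pays 5, utility 10 - 5 = 5.
Report 10: project built, pays 10, utility 10 - 10 = 0.
Report 11: project built, pays 11, utility 10 - 11 = -1.
Report 21: project built, pays 21, utility 10 - 21 = -11.
The best choice is 5 with utility 5.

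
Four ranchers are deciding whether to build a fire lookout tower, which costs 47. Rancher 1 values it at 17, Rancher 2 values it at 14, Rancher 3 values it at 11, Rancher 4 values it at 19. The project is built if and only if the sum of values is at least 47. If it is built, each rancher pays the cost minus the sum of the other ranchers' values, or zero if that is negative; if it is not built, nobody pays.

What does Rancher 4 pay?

Total value 61 ≥ cost 47, so the project is built.
The other ranchers' values sum to 42.
Cost minus that sum is 47 - 42 = 5.

5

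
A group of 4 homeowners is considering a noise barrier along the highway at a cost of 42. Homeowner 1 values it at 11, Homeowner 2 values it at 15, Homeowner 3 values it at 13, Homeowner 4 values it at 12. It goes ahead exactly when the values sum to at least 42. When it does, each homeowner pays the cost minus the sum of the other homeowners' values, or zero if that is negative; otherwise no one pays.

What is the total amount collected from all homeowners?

15

Total value 51 ≥ cost 42, so it is built.
Homeowner 1: others sum to 40; max(0, 42 - 40) = 2.
Homeowner 2: others sum to 36; max(0, 42 - 36) = 6.
Homeowner 3: others sum to 38; max(0, 42 - 38) = 4.
Homeowner 4: others sum to 39; max(0, 42 - 39) = 3.
Total collected = 2 + 6 + 4 + 3 = 15.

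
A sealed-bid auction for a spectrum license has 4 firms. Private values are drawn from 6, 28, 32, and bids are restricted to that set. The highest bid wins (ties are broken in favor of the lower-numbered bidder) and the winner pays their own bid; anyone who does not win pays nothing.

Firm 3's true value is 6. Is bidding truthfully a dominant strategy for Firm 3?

Check each profile of the others' bids and compare truth against every alternative bid.
Others bid (6, 6, 6): truth gives 0, best alternative gives -22.
Others bid (6, 6, 28): truth gives 0, best alternative gives -22.
Others bid (6, 6, 32): truth gives 0, best alternative gives 0.
Others bid (6, 28, 6): truth gives 0, best alternative gives 0.
Others bid (6, 28, 28): truth gives 0, best alternative gives 0.
Others bid (6, 28, 32): truth gives 0, best alternative gives 0.
(Remaining 21 profiles checked similarly; truth is weakly best in each.)
In every case the truthful bid is at least as good as any alternative, so it is a dominant strategy.

Yes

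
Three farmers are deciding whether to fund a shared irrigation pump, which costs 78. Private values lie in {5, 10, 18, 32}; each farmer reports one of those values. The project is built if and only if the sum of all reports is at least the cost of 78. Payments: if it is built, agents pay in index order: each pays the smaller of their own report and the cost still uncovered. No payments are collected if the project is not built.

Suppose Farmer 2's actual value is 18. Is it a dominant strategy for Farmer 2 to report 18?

Check each profile of the others' reports and compare truth against every alternative report.
Others report (5, 5): truth gives 0, best alternative gives 0.
Others report (5, 10): truth gives 0, best alternative gives 0.
Others report (5, 18): truth gives 0, best alternative gives 0.
Others report (5, 32): truth gives 0, best alternative gives 0.
Others report (10, 5): truth gives 0, best alternative gives 0.
Others report (10, 10): truth gives 0, best alternative gives 0.
(Remaining 10 profiles checked similarly; truth is weakly best in each.)
In every case the truthful report is at least as good as any alternative, so it is a dominant strategy.

Yes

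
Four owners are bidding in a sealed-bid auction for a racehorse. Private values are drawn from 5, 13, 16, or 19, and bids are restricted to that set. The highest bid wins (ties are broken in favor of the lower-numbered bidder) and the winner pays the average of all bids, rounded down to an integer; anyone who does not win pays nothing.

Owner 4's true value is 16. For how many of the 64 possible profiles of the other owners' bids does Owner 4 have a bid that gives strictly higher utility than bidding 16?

15

Others bid (5, 5, 16): truth gives 0; bid 19 gives 5 > 0. Violating.
Others bid (5, 13, 16): truth gives 0; bid 19 gives 3 > 0. Violating.
Others bid (5, 16, 5): truth gives 0; bid 19 gives 5 > 0. Violating.
Others bid (5, 16, 13): truth gives 0; bid 19 gives 3 > 0. Violating.
Others bid (5, 5, 5): truth gives 9; no alternative beats it.
Others bid (5, 5, 13): truth gives 7; no alternative beats it.
(Checking all 64 profiles: 15 have a profitable deviation, 49 do not.)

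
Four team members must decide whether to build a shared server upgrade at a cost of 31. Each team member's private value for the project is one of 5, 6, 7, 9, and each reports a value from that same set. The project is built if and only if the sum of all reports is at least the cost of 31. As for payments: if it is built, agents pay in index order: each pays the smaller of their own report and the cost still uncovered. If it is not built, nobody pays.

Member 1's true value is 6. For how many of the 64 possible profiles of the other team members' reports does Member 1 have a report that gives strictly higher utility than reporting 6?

Others report (9, 9, 9): truth gives 0; report 5 gives 1 > 0. Violating.
Others report (5, 5, 5): truth gives 0; no alternative beats it.
Others report (5, 5, 6): truth gives 0; no alternative beats it.
(Checking all 64 profiles: 1 has a profitable deviation, 63 do not.)

1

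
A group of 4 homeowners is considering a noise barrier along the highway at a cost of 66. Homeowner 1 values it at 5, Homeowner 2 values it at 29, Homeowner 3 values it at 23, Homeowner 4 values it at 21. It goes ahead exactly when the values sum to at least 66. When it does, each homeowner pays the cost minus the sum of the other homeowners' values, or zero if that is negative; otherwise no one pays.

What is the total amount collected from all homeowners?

Total value 78 ≥ cost 66, so it is built.
Homeowner 1: others sum to 73; max(0, 66 - 73) = 0.
Homeowner 2: others sum to 49; max(0, 66 - 49) = 17.
Homeowner 3: others sum to 55; max(0, 66 - 55) = 11.
Homeowner 4: others sum to 57; max(0, 66 - 57) = 9.
Total collected = 0 + 17 + 11 + 9 = 37.

37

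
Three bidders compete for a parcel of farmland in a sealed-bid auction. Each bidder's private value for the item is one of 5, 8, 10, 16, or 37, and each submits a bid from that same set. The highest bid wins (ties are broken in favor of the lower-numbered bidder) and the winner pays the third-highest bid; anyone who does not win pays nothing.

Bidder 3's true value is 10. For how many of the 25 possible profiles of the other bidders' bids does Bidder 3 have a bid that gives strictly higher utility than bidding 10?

8

Others bid (5, 10): truth gives 0; bid 16 gives 5 > 0. Violating.
Others bid (5, 16): truth gives 0; bid 37 gives 5 > 0. Violating.
Others bid (8, 10): truth gives 0; bid 16 gives 2 > 0. Violating.
Others bid (8, 16): truth gives 0; bid 37 gives 2 > 0. Violating.
Others bid (5, 5): truth gives 5; no alternative beats it.
Others bid (5, 8): truth gives 5; no alternative beats it.
(Checking all 25 profiles: 8 have a profitable deviation, 17 do not.)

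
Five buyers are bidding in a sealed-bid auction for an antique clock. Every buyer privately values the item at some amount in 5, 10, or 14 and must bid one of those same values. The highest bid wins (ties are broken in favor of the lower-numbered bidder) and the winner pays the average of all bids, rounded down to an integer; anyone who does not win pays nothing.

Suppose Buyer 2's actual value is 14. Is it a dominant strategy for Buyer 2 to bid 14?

Yes

Check each profile of the others' bids and compare truth against every alternative bid.
Others bid (10, 5, 5, 5): truth gives 7, best alternative gives 0.
Others bid (5, 5, 5, 14): truth gives 6, best alternative gives 0.
Others bid (5, 5, 14, 5): truth gives 6, best alternative gives 0.
Others bid (5, 14, 5, 5): truth gives 6, best alternative gives 0.
Others bid (10, 5, 5, 10): truth gives 6, best alternative gives 0.
Others bid (10, 5, 10, 5): truth gives 6, best alternative gives 0.
(Remaining 75 profiles checked similarly; truth is weakly best in each.)
In every case the truthful bid is at least as good as any alternative, so it is a dominant strategy.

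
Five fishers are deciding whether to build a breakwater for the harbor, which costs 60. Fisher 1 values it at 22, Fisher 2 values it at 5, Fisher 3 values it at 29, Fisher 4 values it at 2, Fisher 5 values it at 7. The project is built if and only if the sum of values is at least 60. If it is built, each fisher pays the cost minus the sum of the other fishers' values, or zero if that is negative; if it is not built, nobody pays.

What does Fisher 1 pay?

Total value 65 ≥ cost 60, so the project is built.
The other fishers' values sum to 43.
Cost minus that sum is 60 - 43 = 17.

17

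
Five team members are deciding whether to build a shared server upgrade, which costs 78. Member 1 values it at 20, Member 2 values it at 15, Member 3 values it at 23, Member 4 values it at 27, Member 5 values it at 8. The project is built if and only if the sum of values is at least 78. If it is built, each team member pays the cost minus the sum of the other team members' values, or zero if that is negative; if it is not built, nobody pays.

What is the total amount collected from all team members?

Total value 93 ≥ cost 78, so it is built.
Member 1: others sum to 73; max(0, 78 - 73) = 5.
Member 2: others sum to 78; max(0, 78 - 78) = 0.
Member 3: others sum to 70; max(0, 78 - 70) = 8.
Member 4: others sum to 66; max(0, 78 - 66) = 12.
Member 5: others sum to 85; max(0, 78 - 85) = 0.
Total collected = 5 + 0 + 8 + 12 + 0 = 25.

25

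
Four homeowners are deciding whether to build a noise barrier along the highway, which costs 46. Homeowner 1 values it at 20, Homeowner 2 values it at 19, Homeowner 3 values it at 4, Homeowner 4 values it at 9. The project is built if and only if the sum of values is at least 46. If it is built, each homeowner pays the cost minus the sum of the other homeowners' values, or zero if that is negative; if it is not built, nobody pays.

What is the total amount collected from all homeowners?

Total value 52 ≥ cost 46, so it is built.
Homeowner 1: others sum to 32; max(0, 46 - 32) = 14.
Homeowner 2: others sum to 33; max(0, 46 - 33) = 13.
Homeowner 3: others sum to 48; max(0, 46 - 48) = 0.
Homeowner 4: others sum to 43; max(0, 46 - 43) = 3.
Total collected = 14 + 13 + 0 + 3 = 30.

30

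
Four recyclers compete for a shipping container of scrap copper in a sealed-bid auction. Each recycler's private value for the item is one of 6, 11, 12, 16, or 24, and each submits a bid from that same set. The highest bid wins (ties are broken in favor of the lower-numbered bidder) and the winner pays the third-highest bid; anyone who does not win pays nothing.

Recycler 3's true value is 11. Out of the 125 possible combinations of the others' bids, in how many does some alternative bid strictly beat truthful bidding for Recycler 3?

9

Others bid (6, 6, 12): truth gives 0; bid 12 gives 5 > 0. Violating.
Others bid (6, 6, 16): truth gives 0; bid 16 gives 5 > 0. Violating.
Others bid (6, 6, 24): truth gives 0; bid 24 gives 5 > 0. Violating.
Others bid (6, 11, 6): truth gives 0; bid 12 gives 5 > 0. Violating.
Others bid (6, 6, 6): truth gives 5; no alternative beats it.
Others bid (6, 6, 11): truth gives 5; no alternative beats it.
(Checking all 125 profiles: 9 have a profitable deviation, 116 do not.)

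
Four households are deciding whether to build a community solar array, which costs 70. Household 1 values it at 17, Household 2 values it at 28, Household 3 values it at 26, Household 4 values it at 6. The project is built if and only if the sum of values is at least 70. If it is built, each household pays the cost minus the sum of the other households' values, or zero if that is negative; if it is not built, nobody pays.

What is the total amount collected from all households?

Total value 77 ≥ cost 70, so it is built.
Household 1: others sum to 60; max(0, 70 - 60) = 10.
Household 2: others sum to 49; max(0, 70 - 49) = 21.
Household 3: others sum to 51; max(0, 70 - 51) = 19.
Household 4: others sum to 71; max(0, 70 - 71) = 0.
Total collected = 10 + 21 + 19 + 0 = 50.

50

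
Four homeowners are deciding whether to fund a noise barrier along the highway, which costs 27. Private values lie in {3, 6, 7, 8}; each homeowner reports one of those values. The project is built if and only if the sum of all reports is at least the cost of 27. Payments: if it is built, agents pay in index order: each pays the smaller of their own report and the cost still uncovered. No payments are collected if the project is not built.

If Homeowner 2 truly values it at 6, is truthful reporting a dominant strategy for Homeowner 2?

No

Consider the case where Homeowner 1 reports 8, Homeowner 3 reports 8 and Homeowner 4 reports 8.
Truthful report 6: project built, pays 6, utility 6 - 6 = 0.
Report 3 instead: project built, pays 3, utility 6 - 3 = 3.
Since 3 > 0, reporting 3 is strictly better here, so truthful reporting is not dominant.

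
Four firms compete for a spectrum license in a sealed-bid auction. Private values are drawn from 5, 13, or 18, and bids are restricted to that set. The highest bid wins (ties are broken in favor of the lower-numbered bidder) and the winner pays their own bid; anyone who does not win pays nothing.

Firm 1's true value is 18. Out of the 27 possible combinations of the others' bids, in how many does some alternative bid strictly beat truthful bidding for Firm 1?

Others bid (5, 5, 5): truth gives 0; bid 5 gives 13 > 0. Violating.
Others bid (5, 5, 13): truth gives 0; bid 13 gives 5 > 0. Violating.
Others bid (5, 13, 5): truth gives 0; bid 13 gives 5 > 0. Violating.
Others bid (5, 13, 13): truth gives 0; bid 13 gives 5 > 0. Violating.
Others bid (5, 5, 18): truth gives 0; no alternative beats it.
Others bid (5, 13, 18): truth gives 0; no alternative beats it.
(Checking all 27 profiles: 8 have a profitable deviation, 19 do not.)

8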